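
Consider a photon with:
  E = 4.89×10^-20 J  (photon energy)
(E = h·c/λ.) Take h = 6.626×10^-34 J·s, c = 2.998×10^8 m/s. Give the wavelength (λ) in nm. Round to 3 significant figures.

Solving E = h·c/λ for λ: λ = hc/E.
E = 4.89×10^-20 J; h = 6.626×10^-34 J·s; c = 2.998×10^8 m/s.
λ = 4.062×10^-6 m
4.062×10^-6 m × (1 nm / 1.000×10^-9 m) = 4062 nm

4060 nm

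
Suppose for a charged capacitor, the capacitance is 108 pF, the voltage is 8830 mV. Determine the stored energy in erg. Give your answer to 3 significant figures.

E is given directly by: E = ½CV².
C = 108 pF = 1.080×10^-10 F; V = 8830 mV = 8.830 V.
E = 4.210×10^-9 J
4.210×10^-9 J × (1 erg / 1.000×10^-7 J) = 0.04210 erg

0.0421 erg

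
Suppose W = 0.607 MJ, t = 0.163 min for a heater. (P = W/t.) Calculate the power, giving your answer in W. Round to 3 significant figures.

62100 W

P is given directly by: P = W/t.
W = 0.607 MJ = 6.070×10^5 J; t = 0.163 min = 9.780 s.
P = 62065 W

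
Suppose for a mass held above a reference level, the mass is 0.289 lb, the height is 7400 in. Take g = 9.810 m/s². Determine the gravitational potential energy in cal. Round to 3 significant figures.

57.8 cal

Directly: PE = mgh.
m = 0.289 lb = 0.1311 kg; h = 7400 in = 188.0 m; g = 9.810 m/s².
PE = 241.7 J
241.7 J × (1 cal / 4.184 J) = 57.77 cal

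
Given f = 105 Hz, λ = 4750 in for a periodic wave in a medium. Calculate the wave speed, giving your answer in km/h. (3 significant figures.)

45600 km/h

v is given directly by: v = fλ.
f = 105 Hz; λ = 4750 in = 120.6 m.
v = 12668 m/s
12668 m/s × (1 km/h / 0.2778 m/s) = 45606 km/h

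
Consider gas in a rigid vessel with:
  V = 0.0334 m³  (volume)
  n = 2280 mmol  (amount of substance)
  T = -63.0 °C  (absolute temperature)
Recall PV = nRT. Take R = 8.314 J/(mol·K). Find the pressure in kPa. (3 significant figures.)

Directly: P = nRT/V.
V = 0.0334 m³; n = 2280 mmol = 2.280 mol; T = -63.0 °C = 210.1 K; R = 8.314 J/(mol·K).
P = 1.193×10^5 Pa  (the unit combination reduces to kg/(m·s²) = Pa)
1.193×10^5 Pa × (1 kPa / 1000 Pa) = 119.3 kPa

119 kPa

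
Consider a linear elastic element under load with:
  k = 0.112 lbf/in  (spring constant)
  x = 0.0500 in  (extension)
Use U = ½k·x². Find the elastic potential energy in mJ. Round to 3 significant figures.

U is given directly by: U = ½kx².
k = 0.112 lbf/in = 19.61 N/m; x = 0.0500 in = 0.001270 m.
U = 1.582×10^-5 J
1.582×10^-5 J × (1 mJ / 0.001000 J) = 0.01582 mJ

0.0158 mJ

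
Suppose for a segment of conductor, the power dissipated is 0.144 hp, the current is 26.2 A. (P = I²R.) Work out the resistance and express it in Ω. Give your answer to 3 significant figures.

Rearranging: R = P/I².
P = 0.144 hp = 107.4 W; I = 26.2 A.
R = 0.1564 Ω

0.156 Ω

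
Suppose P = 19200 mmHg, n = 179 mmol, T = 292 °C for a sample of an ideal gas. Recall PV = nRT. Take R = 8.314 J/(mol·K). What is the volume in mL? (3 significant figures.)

Rearranging PV = nRT for V: V = nRT/P.
P = 19200 mmHg = 2.560×10^6 Pa; n = 179 mmol = 0.1790 mol; T = 292 °C = 565.1 K; R = 8.314 J/(mol·K).
V = 3.286×10^-4 m³
3.286×10^-4 m³ × (1 mL / 1.000×10^-6 m³) = 328.6 mL

329 mL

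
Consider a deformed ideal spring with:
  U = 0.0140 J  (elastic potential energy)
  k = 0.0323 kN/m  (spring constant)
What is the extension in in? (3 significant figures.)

Rearranging U = ½k·x² for x: x = √(2U/k).
U = 0.0140 J; k = 0.0323 kN/m = 32.30 N/m.
x = 0.02944 m
0.02944 m × (1 in / 0.02540 m) = 1.159 in

1.16 in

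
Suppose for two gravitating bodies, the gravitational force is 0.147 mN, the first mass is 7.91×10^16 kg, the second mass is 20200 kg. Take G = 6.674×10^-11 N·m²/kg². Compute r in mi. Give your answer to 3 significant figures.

16700 mi

From Newton's law of gravitation: r = √(G·m₁m₂/F).
F = 0.147 mN = 1.470×10^-4 N; m₁ = 7.91×10^16 kg; m₂ = 20200 kg; G = 6.674×10^-11 N·m²/kg².
r = 2.693×10^7 m
2.693×10^7 m × (1 mi / 1609 m) = 16736 mi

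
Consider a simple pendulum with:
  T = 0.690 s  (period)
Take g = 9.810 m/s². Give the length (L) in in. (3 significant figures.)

4.66 in

Solving T = 2π√(L/g) for L: L = g·(T/2π)².
T = 0.690 s; g = 9.810 m/s².
L = 0.1183 m
0.1183 m × (1 in / 0.02540 m) = 4.658 in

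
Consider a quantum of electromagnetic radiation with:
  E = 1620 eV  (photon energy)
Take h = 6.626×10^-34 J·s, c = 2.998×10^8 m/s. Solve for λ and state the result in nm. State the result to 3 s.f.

Rearranging: λ = hc/E.
E = 1620 eV = 2.596×10^-16 J; h = 6.626×10^-34 J·s; c = 2.998×10^8 m/s.
λ = 7.653×10^-10 m
7.653×10^-10 m × (1 nm / 1.000×10^-9 m) = 0.7653 nm

0.765 nm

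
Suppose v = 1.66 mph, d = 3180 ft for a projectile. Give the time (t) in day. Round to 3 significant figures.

Rearranging: t = d/v.
v = 1.66 mph = 0.7421 m/s; d = 3180 ft = 969.3 m.
t = 1306 s
1306 s × (1 day / 86400 s) = 0.01512 day

0.0151 day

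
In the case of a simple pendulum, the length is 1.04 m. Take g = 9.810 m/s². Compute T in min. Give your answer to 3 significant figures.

Directly: T = 2π√(L/g).
L = 1.04 m; g = 9.810 m/s².
T = 2.046 s
2.046 s × (1 min / 60.00 s) = 0.03410 min

0.0341 min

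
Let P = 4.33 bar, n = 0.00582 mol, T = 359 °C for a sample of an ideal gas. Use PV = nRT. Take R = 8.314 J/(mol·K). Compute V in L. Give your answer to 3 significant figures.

Rearranging: V = nRT/P.
P = 4.33 bar = 4.330×10^5 Pa; n = 0.00582 mol; T = 359 °C = 632.1 K; R = 8.314 J/(mol·K).
V = 7.064×10^-5 m³
7.064×10^-5 m³ × (1 L / 0.001000 m³) = 0.07064 L

0.0706 L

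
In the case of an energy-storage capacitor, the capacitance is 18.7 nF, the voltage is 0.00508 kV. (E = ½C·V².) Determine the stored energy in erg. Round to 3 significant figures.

2.41 erg

E is given directly by: E = ½CV².
C = 18.7 nF = 1.870×10^-8 F; V = 0.00508 kV = 5.080 V.
E = 2.413×10^-7 J
2.413×10^-7 J × (1 erg / 1.000×10^-7 J) = 2.413 erg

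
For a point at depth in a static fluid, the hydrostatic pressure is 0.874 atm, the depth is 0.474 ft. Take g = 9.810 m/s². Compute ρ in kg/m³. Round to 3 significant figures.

Rearranging P = ρ·g·h for ρ: ρ = P/(g·h).
P = 0.874 atm = 88558 Pa; h = 0.474 ft = 0.1445 m; g = 9.810 m/s².
ρ = 62484 kg/m³

62500 kg/m³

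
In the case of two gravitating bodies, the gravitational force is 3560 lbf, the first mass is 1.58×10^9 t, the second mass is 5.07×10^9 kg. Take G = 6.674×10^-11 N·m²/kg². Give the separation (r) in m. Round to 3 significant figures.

From Newton's law of gravitation: r = √(G·m₁m₂/F).
F = 3560 lbf = 15836 N; m₁ = 1.58×10^9 t = 1.580×10^12 kg; m₂ = 5.07×10^9 kg; G = 6.674×10^-11 N·m²/kg².
r = 5810 m

5810 m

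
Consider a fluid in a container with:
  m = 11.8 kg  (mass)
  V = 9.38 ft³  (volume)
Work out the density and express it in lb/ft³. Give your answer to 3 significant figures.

2.77 lb/ft³

Directly: ρ = m/V.
m = 11.8 kg; V = 9.38 ft³ = 0.2656 m³.
ρ = 44.43 kg/m³
44.43 kg/m³ × (1 lb/ft³ / 16.02 kg/m³) = 2.773 lb/ft³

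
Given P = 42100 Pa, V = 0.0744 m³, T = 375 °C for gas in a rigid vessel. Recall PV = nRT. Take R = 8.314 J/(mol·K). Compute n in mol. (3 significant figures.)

Rearranging PV = nRT for n: n = PV/(RT).
P = 42100 Pa; V = 0.0744 m³; T = 375 °C = 648.1 K; R = 8.314 J/(mol·K).
n = 0.5813 mol

0.581 mol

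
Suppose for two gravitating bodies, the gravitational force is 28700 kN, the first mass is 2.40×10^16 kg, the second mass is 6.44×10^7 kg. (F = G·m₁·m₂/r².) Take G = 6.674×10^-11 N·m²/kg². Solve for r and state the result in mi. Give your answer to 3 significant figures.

From Newton's law of gravitation: r = √(G·m₁m₂/F).
F = 28700 kN = 2.870×10^7 N; m₁ = 2.40×10^16 kg; m₂ = 6.44×10^7 kg; G = 6.674×10^-11 N·m²/kg².
r = 1896 m
1896 m × (1 mi / 1609 m) = 1.178 mi

1.18 mi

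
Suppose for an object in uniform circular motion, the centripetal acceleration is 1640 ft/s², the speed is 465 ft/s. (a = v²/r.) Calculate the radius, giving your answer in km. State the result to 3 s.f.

Rearranging a = v²/r for r: r = v²/a.
a = 1640 ft/s² = 499.9 m/s²; v = 465 ft/s = 141.7 m/s.
r = 40.19 m
40.19 m × (1 km / 1000 m) = 0.04019 km

0.0402 km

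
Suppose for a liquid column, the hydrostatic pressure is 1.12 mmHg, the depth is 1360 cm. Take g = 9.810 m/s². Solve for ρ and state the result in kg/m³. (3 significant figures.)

Rearranging: ρ = P/(g·h).
P = 1.12 mmHg = 149.3 Pa; h = 1360 cm = 13.60 m; g = 9.810 m/s².
ρ = 1.119 kg/m³

1.12 kg/m³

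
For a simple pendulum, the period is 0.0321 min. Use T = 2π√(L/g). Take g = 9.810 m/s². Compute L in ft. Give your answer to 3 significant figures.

3.02 ft

Rearranging T = 2π√(L/g) for L: L = g·(T/2π)².
T = 0.0321 min = 1.926 s; g = 9.810 m/s².
L = 0.9218 m
0.9218 m × (1 ft / 0.3048 m) = 3.024 ft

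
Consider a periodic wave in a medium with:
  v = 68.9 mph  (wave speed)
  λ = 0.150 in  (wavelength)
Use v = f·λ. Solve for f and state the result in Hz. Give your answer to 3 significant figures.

Rearranging: f = v/λ.
v = 68.9 mph = 30.80 m/s; λ = 0.150 in = 0.003810 m.
f = 8084 Hz

8080 Hz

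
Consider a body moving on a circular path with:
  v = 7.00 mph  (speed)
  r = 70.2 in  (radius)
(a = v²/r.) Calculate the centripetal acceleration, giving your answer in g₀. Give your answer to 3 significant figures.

a is given directly by: a = v²/r.
v = 7.00 mph = 3.129 m/s; r = 70.2 in = 1.783 m.
a = 5.492 m/s²
5.492 m/s² × (1 g₀ / 9.807 m/s²) = 0.5600 g₀

0.560 g₀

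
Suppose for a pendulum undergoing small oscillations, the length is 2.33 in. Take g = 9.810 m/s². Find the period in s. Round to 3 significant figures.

0.488 s

Directly: T = 2π√(L/g).
L = 2.33 in = 0.05918 m; g = 9.810 m/s².
T = 0.4880 s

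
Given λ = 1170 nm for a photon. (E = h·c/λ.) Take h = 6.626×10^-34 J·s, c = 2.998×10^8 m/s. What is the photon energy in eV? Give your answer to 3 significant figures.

1.06 eV

E is given directly by: E = hc/λ.
λ = 1170 nm = 1.170×10^-6 m; h = 6.626×10^-34 J·s; c = 2.998×10^8 m/s.
E = 1.698×10^-19 J  (the unit combination reduces to kg·m²/s² = J)
1.698×10^-19 J × (1 eV / 1.602×10^-19 J) = 1.060 eV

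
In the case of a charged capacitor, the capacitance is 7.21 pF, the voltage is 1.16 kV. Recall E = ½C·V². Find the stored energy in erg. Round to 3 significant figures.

48.5 erg

Directly: E = ½CV².
C = 7.21 pF = 7.210×10^-12 F; V = 1.16 kV = 1160 V.
E = 4.851×10^-6 J  (the unit combination reduces to kg·m²/s² = J)
4.851×10^-6 J × (1 erg / 1.000×10^-7 J) = 48.51 erg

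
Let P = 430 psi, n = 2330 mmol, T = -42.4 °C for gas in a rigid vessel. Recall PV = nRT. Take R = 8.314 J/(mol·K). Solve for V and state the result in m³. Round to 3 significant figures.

0.00151 m³

From the ideal-gas law: V = nRT/P.
P = 430 psi = 2.965×10^6 Pa; n = 2330 mmol = 2.330 mol; T = -42.4 °C = 230.7 K; R = 8.314 J/(mol·K).
V = 0.001508 m³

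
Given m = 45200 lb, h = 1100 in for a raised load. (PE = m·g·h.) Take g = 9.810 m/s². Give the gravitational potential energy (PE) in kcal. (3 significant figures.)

1340 kcal

Directly: PE = mgh.
m = 45200 lb = 20502 kg; h = 1100 in = 27.94 m; g = 9.810 m/s².
PE = 5.620×10^6 J
5.620×10^6 J × (1 kcal / 4184 J) = 1343 kcal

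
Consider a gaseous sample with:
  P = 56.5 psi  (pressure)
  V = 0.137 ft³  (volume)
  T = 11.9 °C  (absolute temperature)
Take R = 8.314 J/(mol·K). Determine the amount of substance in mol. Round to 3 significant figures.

0.638 mol

From the ideal-gas law: n = PV/(RT).
P = 56.5 psi = 3.896×10^5 Pa; V = 0.137 ft³ = 0.003879 m³; T = 11.9 °C = 285.0 K; R = 8.314 J/(mol·K).
n = 0.6377 mol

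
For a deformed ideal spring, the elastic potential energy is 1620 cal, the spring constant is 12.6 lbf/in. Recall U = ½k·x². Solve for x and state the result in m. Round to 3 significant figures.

2.48 m

Solving U = ½k·x² for x: x = √(2U/k).
U = 1620 cal = 6778 J; k = 12.6 lbf/in = 2207 N/m.
x = 2.479 m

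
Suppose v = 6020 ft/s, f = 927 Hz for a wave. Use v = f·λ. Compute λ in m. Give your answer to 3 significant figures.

Rearranging v = f·λ for λ: λ = v/f.
v = 6020 ft/s = 1835 m/s; f = 927 Hz.
λ = 1.979 m

1.98 m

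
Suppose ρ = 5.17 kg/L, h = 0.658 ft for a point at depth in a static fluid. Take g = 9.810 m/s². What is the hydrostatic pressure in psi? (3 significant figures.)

P is given directly by: P = ρgh.
ρ = 5.17 kg/L = 5170 kg/m³; h = 0.658 ft = 0.2006 m; g = 9.810 m/s².
P = 10172 Pa  (the unit combination reduces to kg/(m·s²) = Pa)
10172 Pa × (1 psi / 6895 Pa) = 1.475 psi

1.48 psi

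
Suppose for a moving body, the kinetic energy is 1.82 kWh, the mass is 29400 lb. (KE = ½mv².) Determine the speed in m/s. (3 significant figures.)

31.3 m/s

Rearranging KE = ½mv² for v: v = √(2·KE/m).
KE = 1.82 kWh = 6.552×10^6 J; m = 29400 lb = 13336 kg.
v = 31.35 m/s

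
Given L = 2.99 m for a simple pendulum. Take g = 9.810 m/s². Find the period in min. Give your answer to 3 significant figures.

0.0578 min

T is given directly by: T = 2π√(L/g).
L = 2.99 m; g = 9.810 m/s².
T = 3.469 s
3.469 s × (1 min / 60.00 s) = 0.05781 min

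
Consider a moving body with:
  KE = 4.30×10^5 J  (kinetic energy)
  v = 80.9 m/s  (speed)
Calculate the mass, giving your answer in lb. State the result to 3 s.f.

290 lb

Rearranging: m = 2·KE/v².
KE = 4.30×10^5 J; v = 80.9 m/s.
m = 131.4 kg
131.4 kg × (1 lb / 0.4536 kg) = 289.7 lb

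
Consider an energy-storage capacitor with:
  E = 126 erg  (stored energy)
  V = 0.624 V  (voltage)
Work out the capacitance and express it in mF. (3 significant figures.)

Solving E = ½C·V² for C: C = 2E/V².
E = 126 erg = 1.260×10^-5 J; V = 0.624 V.
C = 6.472×10^-5 F
6.472×10^-5 F × (1 mF / 0.001000 F) = 0.06472 mF

0.0647 mF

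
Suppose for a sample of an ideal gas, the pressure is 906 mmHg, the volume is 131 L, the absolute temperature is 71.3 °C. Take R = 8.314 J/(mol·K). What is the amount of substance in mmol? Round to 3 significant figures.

5530 mmol

From the ideal-gas law: n = PV/(RT).
P = 906 mmHg = 1.208×10^5 Pa; V = 131 L = 0.1310 m³; T = 71.3 °C = 344.4 K; R = 8.314 J/(mol·K).
n = 5.525 mol
5.525 mol × (1 mmol / 0.001000 mol) = 5525 mmol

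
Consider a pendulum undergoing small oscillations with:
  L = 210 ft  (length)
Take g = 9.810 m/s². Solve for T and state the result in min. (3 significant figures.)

Directly: T = 2π√(L/g).
L = 210 ft = 64.01 m; g = 9.810 m/s².
T = 16.05 s
16.05 s × (1 min / 60.00 s) = 0.2675 min

0.267 min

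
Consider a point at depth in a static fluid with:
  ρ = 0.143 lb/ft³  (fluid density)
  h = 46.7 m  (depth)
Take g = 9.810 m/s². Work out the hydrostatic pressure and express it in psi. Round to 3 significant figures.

P is given directly by: P = ρgh.
ρ = 0.143 lb/ft³ = 2.291 kg/m³; h = 46.7 m; g = 9.810 m/s².
P = 1049 Pa
1049 Pa × (1 psi / 6895 Pa) = 0.1522 psi

0.152 psi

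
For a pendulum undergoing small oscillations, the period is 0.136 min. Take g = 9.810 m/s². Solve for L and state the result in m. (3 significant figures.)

Rearranging: L = g·(T/2π)².
T = 0.136 min = 8.160 s; g = 9.810 m/s².
L = 16.55 m

16.5 m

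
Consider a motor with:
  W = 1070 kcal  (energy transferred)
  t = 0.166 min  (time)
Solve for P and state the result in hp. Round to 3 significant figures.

P is given directly by: P = W/t.
W = 1070 kcal = 4.477×10^6 J; t = 0.166 min = 9.960 s.
P = 4.495×10^5 W  (the unit combination reduces to kg·m²/s³ = W)
4.495×10^5 W × (1 hp / 745.7 W) = 602.8 hp

603 hp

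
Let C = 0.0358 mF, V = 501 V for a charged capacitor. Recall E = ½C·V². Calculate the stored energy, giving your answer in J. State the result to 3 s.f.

4.49 J

E is given directly by: E = ½CV².
C = 0.0358 mF = 3.580×10^-5 F; V = 501 V.
E = 4.493 J  (the unit combination reduces to kg·m²/s² = J)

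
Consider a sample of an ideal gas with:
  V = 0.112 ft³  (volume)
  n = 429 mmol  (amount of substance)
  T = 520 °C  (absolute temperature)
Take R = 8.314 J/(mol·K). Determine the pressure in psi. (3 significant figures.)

129 psi

P is given directly by: P = nRT/V.
V = 0.112 ft³ = 0.003171 m³; n = 429 mmol = 0.4290 mol; T = 520 °C = 793.1 K; R = 8.314 J/(mol·K).
P = 8.920×10^5 Pa  (the unit combination reduces to kg/(m·s²) = Pa)
8.920×10^5 Pa × (1 psi / 6895 Pa) = 129.4 psi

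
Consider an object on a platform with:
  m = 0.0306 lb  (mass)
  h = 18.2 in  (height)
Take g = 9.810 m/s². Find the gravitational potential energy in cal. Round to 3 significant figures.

0.0150 cal

PE is given directly by: PE = mgh.
m = 0.0306 lb = 0.01388 kg; h = 18.2 in = 0.4623 m; g = 9.810 m/s².
PE = 0.06295 J  (the unit combination reduces to kg·m²/s² = J)
0.06295 J × (1 cal / 4.184 J) = 0.01504 cal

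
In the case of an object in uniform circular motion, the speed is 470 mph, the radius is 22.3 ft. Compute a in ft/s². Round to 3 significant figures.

Directly: a = v²/r.
v = 470 mph = 210.1 m/s; r = 22.3 ft = 6.797 m.
a = 6495 m/s²
6495 m/s² × (1 ft/s² / 0.3048 m/s²) = 21309 ft/s²

21300 ft/s²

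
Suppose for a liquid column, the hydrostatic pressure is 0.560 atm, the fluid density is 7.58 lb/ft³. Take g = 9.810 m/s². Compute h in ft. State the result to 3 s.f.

156 ft

Rearranging P = ρ·g·h for h: h = P/(ρ·g).
P = 0.560 atm = 56742 Pa; ρ = 7.58 lb/ft³ = 121.4 kg/m³; g = 9.810 m/s².
h = 47.64 m
47.64 m × (1 ft / 0.3048 m) = 156.3 ft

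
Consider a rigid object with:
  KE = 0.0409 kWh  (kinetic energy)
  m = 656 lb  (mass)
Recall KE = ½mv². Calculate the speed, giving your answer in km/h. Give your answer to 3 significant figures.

Solving KE = ½mv² for v: v = √(2·KE/m).
KE = 0.0409 kWh = 1.472×10^5 J; m = 656 lb = 297.6 kg.
v = 31.46 m/s
31.46 m/s × (1 km/h / 0.2778 m/s) = 113.3 km/h

113 km/h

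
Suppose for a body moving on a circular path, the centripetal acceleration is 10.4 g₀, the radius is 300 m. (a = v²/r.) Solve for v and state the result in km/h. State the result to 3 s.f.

630 km/h

Rearranging a = v²/r for v: v = √(a·r).
a = 10.4 g₀ = 102.0 m/s²; r = 300 m.
v = 174.9 m/s
174.9 m/s × (1 km/h / 0.2778 m/s) = 629.7 km/h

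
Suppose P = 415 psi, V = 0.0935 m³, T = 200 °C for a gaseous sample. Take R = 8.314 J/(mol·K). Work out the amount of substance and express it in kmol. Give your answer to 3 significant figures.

Rearranging PV = nRT for n: n = PV/(RT).
P = 415 psi = 2.861×10^6 Pa; V = 0.0935 m³; T = 200 °C = 473.1 K; R = 8.314 J/(mol·K).
n = 68.01 mol
68.01 mol × (1 kmol / 1000 mol) = 0.06801 kmol

0.0680 kmol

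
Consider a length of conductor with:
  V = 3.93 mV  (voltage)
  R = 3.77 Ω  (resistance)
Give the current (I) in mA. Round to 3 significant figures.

1.04 mA

From Ohm's law: I = V/R.
V = 3.93 mV = 0.003930 V; R = 3.77 Ω.
I = 0.001042 A
0.001042 A × (1 mA / 0.001000 A) = 1.042 mA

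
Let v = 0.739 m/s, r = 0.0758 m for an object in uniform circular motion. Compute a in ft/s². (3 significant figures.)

23.6 ft/s²

a is given directly by: a = v²/r.
v = 0.739 m/s; r = 0.0758 m.
a = 7.205 m/s²
7.205 m/s² × (1 ft/s² / 0.3048 m/s²) = 23.64 ft/s²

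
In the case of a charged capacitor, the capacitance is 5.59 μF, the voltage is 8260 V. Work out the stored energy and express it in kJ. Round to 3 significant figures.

E is given directly by: E = ½CV².
C = 5.59 μF = 5.590×10^-6 F; V = 8260 V.
E = 190.7 J
190.7 J × (1 kJ / 1000 J) = 0.1907 kJ

0.191 kJ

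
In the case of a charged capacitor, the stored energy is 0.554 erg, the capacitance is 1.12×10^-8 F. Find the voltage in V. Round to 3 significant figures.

3.15 V

Rearranging E = ½C·V² for V: V = √(2E/C).
E = 0.554 erg = 5.540×10^-8 J; C = 1.12×10^-8 F.
V = 3.145 V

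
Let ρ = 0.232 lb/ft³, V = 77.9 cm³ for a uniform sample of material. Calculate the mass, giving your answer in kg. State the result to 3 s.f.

Rearranging: m = ρV.
ρ = 0.232 lb/ft³ = 3.716 kg/m³; V = 77.9 cm³ = 7.790×10^-5 m³.
m = 2.895×10^-4 kg

2.89×10^-4 kg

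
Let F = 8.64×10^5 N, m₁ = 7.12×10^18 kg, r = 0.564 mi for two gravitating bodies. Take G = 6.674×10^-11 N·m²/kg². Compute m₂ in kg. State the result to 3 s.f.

1500 kg

Rearranging F = G·m₁·m₂/r² for m₂: m₂ = F·r²/(G·m₁).
F = 8.64×10^5 N; m₁ = 7.12×10^18 kg; r = 0.564 mi = 907.7 m; G = 6.674×10^-11 N·m²/kg².
m₂ = 1498 kg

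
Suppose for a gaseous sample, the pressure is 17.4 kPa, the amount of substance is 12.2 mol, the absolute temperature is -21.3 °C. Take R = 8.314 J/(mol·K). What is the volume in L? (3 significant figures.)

1470 L

From the ideal-gas law: V = nRT/P.
P = 17.4 kPa = 17400 Pa; n = 12.2 mol; T = -21.3 °C = 251.8 K; R = 8.314 J/(mol·K).
V = 1.468 m³
1.468 m³ × (1 L / 0.001000 m³) = 1468 L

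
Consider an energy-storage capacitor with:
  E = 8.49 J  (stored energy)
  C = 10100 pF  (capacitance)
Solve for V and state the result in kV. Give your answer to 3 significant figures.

Rearranging E = ½C·V² for V: V = √(2E/C).
E = 8.49 J; C = 10100 pF = 1.010×10^-8 F.
V = 41002 V
41002 V × (1 kV / 1000 V) = 41.00 kV

41.0 kV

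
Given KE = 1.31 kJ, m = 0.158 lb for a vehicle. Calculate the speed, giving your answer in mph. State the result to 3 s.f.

Rearranging: v = √(2·KE/m).
KE = 1.31 kJ = 1310 J; m = 0.158 lb = 0.07167 kg.
v = 191.2 m/s
191.2 m/s × (1 mph / 0.4470 m/s) = 427.7 mph

428 mph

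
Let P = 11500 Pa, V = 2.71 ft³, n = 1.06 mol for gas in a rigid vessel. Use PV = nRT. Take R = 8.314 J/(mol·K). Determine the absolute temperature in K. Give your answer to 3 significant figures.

From the ideal-gas law: T = PV/(nR).
P = 11500 Pa; V = 2.71 ft³ = 0.07674 m³; n = 1.06 mol; R = 8.314 J/(mol·K).
T = 100.1 K

100 K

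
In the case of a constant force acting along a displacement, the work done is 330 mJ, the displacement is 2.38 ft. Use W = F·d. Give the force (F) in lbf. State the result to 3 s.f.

Solving W = F·d for F: F = W/d.
W = 330 mJ = 0.3300 J; d = 2.38 ft = 0.7254 m.
F = 0.4549 N  (the unit combination reduces to kg·m/s² = N)
0.4549 N × (1 lbf / 4.448 N) = 0.1023 lbf

0.102 lbf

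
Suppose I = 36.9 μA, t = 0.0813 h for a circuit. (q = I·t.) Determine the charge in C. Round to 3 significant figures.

Directly: q = It.
I = 36.9 μA = 3.690×10^-5 A; t = 0.0813 h = 292.7 s.
q = 0.01080 C

0.0108 C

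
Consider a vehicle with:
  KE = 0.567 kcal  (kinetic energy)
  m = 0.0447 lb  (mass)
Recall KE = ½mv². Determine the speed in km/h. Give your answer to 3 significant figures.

1740 km/h

Rearranging KE = ½mv² for v: v = √(2·KE/m).
KE = 0.567 kcal = 2372 J; m = 0.0447 lb = 0.02028 kg.
v = 483.7 m/s
483.7 m/s × (1 km/h / 0.2778 m/s) = 1741 km/h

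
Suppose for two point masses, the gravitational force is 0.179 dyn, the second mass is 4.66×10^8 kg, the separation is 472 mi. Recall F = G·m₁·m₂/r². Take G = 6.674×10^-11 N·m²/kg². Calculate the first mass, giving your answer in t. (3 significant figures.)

33200 t

Solving F = G·m₁·m₂/r² for m₁: m₁ = F·r²/(G·m₂).
F = 0.179 dyn = 1.790×10^-6 N; m₂ = 4.66×10^8 kg; r = 472 mi = 7.596×10^5 m; G = 6.674×10^-11 N·m²/kg².
m₁ = 3.321×10^7 kg
3.321×10^7 kg × (1 t / 1000 kg) = 33210 t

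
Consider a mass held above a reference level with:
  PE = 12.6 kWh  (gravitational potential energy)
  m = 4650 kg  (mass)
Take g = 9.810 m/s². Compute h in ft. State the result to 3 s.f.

Solving PE = m·g·h for h: h = PE/(m·g).
PE = 12.6 kWh = 4.536×10^7 J; m = 4650 kg; g = 9.810 m/s².
h = 994.4 m
994.4 m × (1 ft / 0.3048 m) = 3262 ft

3260 ft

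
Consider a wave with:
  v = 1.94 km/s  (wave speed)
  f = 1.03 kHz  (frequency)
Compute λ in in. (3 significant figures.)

Rearranging v = f·λ for λ: λ = v/f.
v = 1.94 km/s = 1940 m/s; f = 1.03 kHz = 1030 Hz.
λ = 1.883 m
1.883 m × (1 in / 0.02540 m) = 74.15 in

74.2 in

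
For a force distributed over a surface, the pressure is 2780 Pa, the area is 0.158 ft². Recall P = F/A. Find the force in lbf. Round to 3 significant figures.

9.17 lbf

Rearranging: F = P·A.
P = 2780 Pa; A = 0.158 ft² = 0.01468 m².
F = 40.81 N  (the unit combination reduces to kg·m/s² = N)
40.81 N × (1 lbf / 4.448 N) = 9.174 lbf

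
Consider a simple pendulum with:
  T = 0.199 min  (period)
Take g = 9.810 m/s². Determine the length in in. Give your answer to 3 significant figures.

1390 in

Rearranging T = 2π√(L/g) for L: L = g·(T/2π)².
T = 0.199 min = 11.94 s; g = 9.810 m/s².
L = 35.43 m
35.43 m × (1 in / 0.02540 m) = 1395 in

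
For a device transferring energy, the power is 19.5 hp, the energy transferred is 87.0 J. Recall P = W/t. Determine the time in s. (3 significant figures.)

0.00598 s

Rearranging: t = W/P.
P = 19.5 hp = 14541 W; W = 87.0 J.
t = 0.005983 s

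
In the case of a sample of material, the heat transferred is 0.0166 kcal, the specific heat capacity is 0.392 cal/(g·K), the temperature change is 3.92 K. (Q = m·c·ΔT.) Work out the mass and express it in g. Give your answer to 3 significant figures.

Rearranging: m = Q/(c·ΔT).
Q = 0.0166 kcal = 69.45 J; c = 0.392 cal/(g·K) = 1640 J/(kg·K); ΔT = 3.92 K.
m = 0.01080 kg
0.01080 kg × (1 g / 0.001000 kg) = 10.80 g

10.8 g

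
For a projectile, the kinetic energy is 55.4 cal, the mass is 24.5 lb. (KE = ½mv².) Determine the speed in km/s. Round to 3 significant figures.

0.00646 km/s

Solving KE = ½mv² for v: v = √(2·KE/m).
KE = 55.4 cal = 231.8 J; m = 24.5 lb = 11.11 kg.
v = 6.459 m/s
6.459 m/s × (1 km/s / 1000 m/s) = 0.006459 km/s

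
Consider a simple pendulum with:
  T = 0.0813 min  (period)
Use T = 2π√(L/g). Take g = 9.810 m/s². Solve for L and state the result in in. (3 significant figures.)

233 in

Rearranging T = 2π√(L/g) for L: L = g·(T/2π)².
T = 0.0813 min = 4.878 s; g = 9.810 m/s².
L = 5.913 m
5.913 m × (1 in / 0.02540 m) = 232.8 in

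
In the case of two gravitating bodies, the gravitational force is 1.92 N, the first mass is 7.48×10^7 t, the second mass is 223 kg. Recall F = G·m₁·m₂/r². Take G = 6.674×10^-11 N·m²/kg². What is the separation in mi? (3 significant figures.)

0.0150 mi

From Newton's law of gravitation: r = √(G·m₁m₂/F).
F = 1.92 N; m₁ = 7.48×10^7 t = 7.480×10^10 kg; m₂ = 223 kg; G = 6.674×10^-11 N·m²/kg².
r = 24.08 m
24.08 m × (1 mi / 1609 m) = 0.01496 mi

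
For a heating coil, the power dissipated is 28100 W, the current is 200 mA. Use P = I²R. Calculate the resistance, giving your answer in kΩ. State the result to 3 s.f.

Rearranging: R = P/I².
P = 28100 W; I = 200 mA = 0.2000 A.
R = 7.025×10^5 Ω
7.025×10^5 Ω × (1 kΩ / 1000 Ω) = 702.5 kΩ

702 kΩ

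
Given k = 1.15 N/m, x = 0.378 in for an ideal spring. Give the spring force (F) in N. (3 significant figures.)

0.0110 N

From Hooke's law: F = kx.
k = 1.15 N/m; x = 0.378 in = 0.009601 m.
F = 0.01104 N  (the unit combination reduces to kg·m/s² = N)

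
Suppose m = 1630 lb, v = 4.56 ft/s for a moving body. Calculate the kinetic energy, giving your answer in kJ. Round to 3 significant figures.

KE is given directly by: KE = ½mv².
m = 1630 lb = 739.4 kg; v = 4.56 ft/s = 1.390 m/s.
KE = 714.1 J
714.1 J × (1 kJ / 1000 J) = 0.7141 kJ

0.714 kJ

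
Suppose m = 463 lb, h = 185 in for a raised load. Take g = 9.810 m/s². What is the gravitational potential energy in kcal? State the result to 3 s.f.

2.31 kcal

PE is given directly by: PE = mgh.
m = 463 lb = 210.0 kg; h = 185 in = 4.699 m; g = 9.810 m/s².
PE = 9681 J  (the unit combination reduces to kg·m²/s² = J)
9681 J × (1 kcal / 4184 J) = 2.314 kcal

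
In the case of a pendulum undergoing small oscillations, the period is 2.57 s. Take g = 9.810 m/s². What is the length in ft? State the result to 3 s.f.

Solving T = 2π√(L/g) for L: L = g·(T/2π)².
T = 2.57 s; g = 9.810 m/s².
L = 1.641 m
1.641 m × (1 ft / 0.3048 m) = 5.385 ft

5.38 ft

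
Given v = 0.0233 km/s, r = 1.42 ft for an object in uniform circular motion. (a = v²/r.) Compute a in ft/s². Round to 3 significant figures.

4120 ft/s²

Directly: a = v²/r.
v = 0.0233 km/s = 23.30 m/s; r = 1.42 ft = 0.4328 m.
a = 1254 m/s²
1254 m/s² × (1 ft/s² / 0.3048 m/s²) = 4115 ft/s²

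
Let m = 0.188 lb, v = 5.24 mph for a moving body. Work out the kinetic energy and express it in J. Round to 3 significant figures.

KE is given directly by: KE = ½mv².
m = 0.188 lb = 0.08528 kg; v = 5.24 mph = 2.342 m/s.
KE = 0.2340 J  (the unit combination reduces to kg·m²/s² = J)

0.234 J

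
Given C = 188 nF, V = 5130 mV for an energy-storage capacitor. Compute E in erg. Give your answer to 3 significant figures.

24.7 erg

Directly: E = ½CV².
C = 188 nF = 1.880×10^-7 F; V = 5130 mV = 5.130 V.
E = 2.474×10^-6 J
2.474×10^-6 J × (1 erg / 1.000×10^-7 J) = 24.74 erg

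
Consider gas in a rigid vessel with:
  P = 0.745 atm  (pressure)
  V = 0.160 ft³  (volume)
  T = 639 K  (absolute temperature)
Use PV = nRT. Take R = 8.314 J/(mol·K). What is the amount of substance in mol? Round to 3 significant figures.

0.0644 mol

From the ideal-gas law: n = PV/(RT).
P = 0.745 atm = 75487 Pa; V = 0.160 ft³ = 0.004531 m³; T = 639 K; R = 8.314 J/(mol·K).
n = 0.06438 mol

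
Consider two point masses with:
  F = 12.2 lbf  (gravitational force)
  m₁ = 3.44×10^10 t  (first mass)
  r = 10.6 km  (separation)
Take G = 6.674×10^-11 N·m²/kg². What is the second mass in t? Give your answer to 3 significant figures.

2660 t

From Newton's law of gravitation: m₂ = F·r²/(G·m₁).
F = 12.2 lbf = 54.27 N; m₁ = 3.44×10^10 t = 3.440×10^13 kg; r = 10.6 km = 10600 m; G = 6.674×10^-11 N·m²/kg².
m₂ = 2.656×10^6 kg
2.656×10^6 kg × (1 t / 1000 kg) = 2656 t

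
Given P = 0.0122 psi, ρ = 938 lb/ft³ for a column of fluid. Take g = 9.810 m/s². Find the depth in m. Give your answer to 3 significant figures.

5.71×10^-4 m

Rearranging P = ρ·g·h for h: h = P/(ρ·g).
P = 0.0122 psi = 84.12 Pa; ρ = 938 lb/ft³ = 15025 kg/m³; g = 9.810 m/s².
h = 5.707×10^-4 m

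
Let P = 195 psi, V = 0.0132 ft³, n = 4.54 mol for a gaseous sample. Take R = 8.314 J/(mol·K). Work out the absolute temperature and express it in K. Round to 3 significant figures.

Solving PV = nRT for T: T = PV/(nR).
P = 195 psi = 1.344×10^6 Pa; V = 0.0132 ft³ = 3.738×10^-4 m³; n = 4.54 mol; R = 8.314 J/(mol·K).
T = 13.31 K

13.3 K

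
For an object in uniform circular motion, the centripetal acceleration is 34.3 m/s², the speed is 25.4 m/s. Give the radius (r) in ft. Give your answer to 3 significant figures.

Rearranging a = v²/r for r: r = v²/a.
a = 34.3 m/s²; v = 25.4 m/s.
r = 18.81 m
18.81 m × (1 ft / 0.3048 m) = 61.71 ft

61.7 ft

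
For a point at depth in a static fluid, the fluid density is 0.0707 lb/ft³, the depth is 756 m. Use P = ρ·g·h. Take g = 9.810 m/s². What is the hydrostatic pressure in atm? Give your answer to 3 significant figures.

Directly: P = ρgh.
ρ = 0.0707 lb/ft³ = 1.133 kg/m³; h = 756 m; g = 9.810 m/s².
P = 8399 Pa
8399 Pa × (1 atm / 1.013×10^5 Pa) = 0.08289 atm

0.0829 atm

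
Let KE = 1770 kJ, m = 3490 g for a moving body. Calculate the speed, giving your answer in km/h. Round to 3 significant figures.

Solving KE = ½mv² for v: v = √(2·KE/m).
KE = 1770 kJ = 1.770×10^6 J; m = 3490 g = 3.490 kg.
v = 1007 m/s
1007 m/s × (1 km/h / 0.2778 m/s) = 3626 km/h

3630 km/h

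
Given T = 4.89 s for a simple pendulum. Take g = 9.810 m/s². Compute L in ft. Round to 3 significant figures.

19.5 ft

Rearranging: L = g·(T/2π)².
T = 4.89 s; g = 9.810 m/s².
L = 5.942 m
5.942 m × (1 ft / 0.3048 m) = 19.49 ft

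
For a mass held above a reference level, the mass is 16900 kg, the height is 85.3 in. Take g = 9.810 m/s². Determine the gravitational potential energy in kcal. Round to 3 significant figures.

85.9 kcal

PE is given directly by: PE = mgh.
m = 16900 kg; h = 85.3 in = 2.167 m; g = 9.810 m/s².
PE = 3.592×10^5 J
3.592×10^5 J × (1 kcal / 4184 J) = 85.85 kcal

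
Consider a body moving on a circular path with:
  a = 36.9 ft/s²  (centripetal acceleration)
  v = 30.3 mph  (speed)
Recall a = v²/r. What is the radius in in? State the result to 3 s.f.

642 in

Rearranging a = v²/r for r: r = v²/a.
a = 36.9 ft/s² = 11.25 m/s²; v = 30.3 mph = 13.55 m/s.
r = 16.31 m
16.31 m × (1 in / 0.02540 m) = 642.2 in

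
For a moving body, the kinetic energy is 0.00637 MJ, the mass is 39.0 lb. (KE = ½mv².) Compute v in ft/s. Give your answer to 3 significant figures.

Rearranging: v = √(2·KE/m).
KE = 0.00637 MJ = 6370 J; m = 39.0 lb = 17.69 kg.
v = 26.84 m/s
26.84 m/s × (1 ft/s / 0.3048 m/s) = 88.04 ft/s

88.0 ft/s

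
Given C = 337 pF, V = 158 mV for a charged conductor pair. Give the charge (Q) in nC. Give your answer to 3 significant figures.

0.0532 nC

Rearranging: Q = CV.
C = 337 pF = 3.370×10^-10 F; V = 158 mV = 0.1580 V.
Q = 5.325×10^-11 C
5.325×10^-11 C × (1 nC / 1.000×10^-9 C) = 0.05325 nC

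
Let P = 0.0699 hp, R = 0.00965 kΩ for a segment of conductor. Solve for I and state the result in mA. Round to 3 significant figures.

2320 mA

Solving P = I²R for I: I = √(P/R).
P = 0.0699 hp = 52.12 W; R = 0.00965 kΩ = 9.650 Ω.
I = 2.324 A
2.324 A × (1 mA / 0.001000 A) = 2324 mA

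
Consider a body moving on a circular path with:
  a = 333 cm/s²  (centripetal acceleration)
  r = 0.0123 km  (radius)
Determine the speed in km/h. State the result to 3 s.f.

Rearranging a = v²/r for v: v = √(a·r).
a = 333 cm/s² = 3.330 m/s²; r = 0.0123 km = 12.30 m.
v = 6.400 m/s
6.400 m/s × (1 km/h / 0.2778 m/s) = 23.04 km/h

23.0 km/h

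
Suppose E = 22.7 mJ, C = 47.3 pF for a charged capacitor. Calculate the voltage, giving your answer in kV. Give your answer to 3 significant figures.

31.0 kV

Rearranging: V = √(2E/C).
E = 22.7 mJ = 0.02270 J; C = 47.3 pF = 4.730×10^-11 F.
V = 30981 V
30981 V × (1 kV / 1000 V) = 30.98 kV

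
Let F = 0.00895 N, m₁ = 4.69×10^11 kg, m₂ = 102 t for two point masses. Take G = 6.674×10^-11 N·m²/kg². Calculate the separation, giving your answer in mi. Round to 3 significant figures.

11.7 mi

Rearranging: r = √(G·m₁m₂/F).
F = 0.00895 N; m₁ = 4.69×10^11 kg; m₂ = 102 t = 1.020×10^5 kg; G = 6.674×10^-11 N·m²/kg².
r = 18887 m
18887 m × (1 mi / 1609 m) = 11.74 mi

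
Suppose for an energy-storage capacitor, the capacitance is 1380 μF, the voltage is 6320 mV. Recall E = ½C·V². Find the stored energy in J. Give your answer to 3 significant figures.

E is given directly by: E = ½CV².
C = 1380 μF = 0.001380 F; V = 6320 mV = 6.320 V.
E = 0.02756 J

0.0276 J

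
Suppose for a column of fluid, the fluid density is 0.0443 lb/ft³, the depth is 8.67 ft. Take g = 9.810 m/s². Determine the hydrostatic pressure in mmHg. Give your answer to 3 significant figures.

P is given directly by: P = ρgh.
ρ = 0.0443 lb/ft³ = 0.7096 kg/m³; h = 8.67 ft = 2.643 m; g = 9.810 m/s².
P = 18.40 Pa
18.40 Pa × (1 mmHg / 133.3 Pa) = 0.1380 mmHg

0.138 mmHg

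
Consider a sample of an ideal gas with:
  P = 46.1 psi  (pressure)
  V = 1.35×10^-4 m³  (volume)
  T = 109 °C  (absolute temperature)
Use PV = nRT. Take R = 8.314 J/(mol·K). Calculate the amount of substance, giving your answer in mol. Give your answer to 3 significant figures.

Solving PV = nRT for n: n = PV/(RT).
P = 46.1 psi = 3.178×10^5 Pa; V = 1.35×10^-4 m³; T = 109 °C = 382.1 K; R = 8.314 J/(mol·K).
n = 0.01351 mol

0.0135 mol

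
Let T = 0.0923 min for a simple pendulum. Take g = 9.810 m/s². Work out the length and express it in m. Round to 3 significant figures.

Solving T = 2π√(L/g) for L: L = g·(T/2π)².
T = 0.0923 min = 5.538 s; g = 9.810 m/s².
L = 7.621 m

7.62 m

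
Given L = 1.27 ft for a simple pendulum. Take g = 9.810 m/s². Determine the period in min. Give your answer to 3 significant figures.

T is given directly by: T = 2π√(L/g).
L = 1.27 ft = 0.3871 m; g = 9.810 m/s².
T = 1.248 s
1.248 s × (1 min / 60.00 s) = 0.02080 min

0.0208 min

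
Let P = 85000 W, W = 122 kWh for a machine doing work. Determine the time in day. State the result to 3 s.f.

Solving P = W/t for t: t = W/P.
P = 85000 W; W = 122 kWh = 4.392×10^8 J.
t = 5167 s
5167 s × (1 day / 86400 s) = 0.05980 day

0.0598 day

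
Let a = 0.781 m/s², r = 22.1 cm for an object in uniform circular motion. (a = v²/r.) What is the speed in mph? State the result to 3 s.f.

0.929 mph

Rearranging a = v²/r for v: v = √(a·r).
a = 0.781 m/s²; r = 22.1 cm = 0.2210 m.
v = 0.4155 m/s
0.4155 m/s × (1 mph / 0.4470 m/s) = 0.9293 mph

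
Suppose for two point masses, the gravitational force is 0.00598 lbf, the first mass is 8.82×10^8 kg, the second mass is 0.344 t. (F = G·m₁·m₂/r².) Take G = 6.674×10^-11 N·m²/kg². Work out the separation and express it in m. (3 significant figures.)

27.6 m

From Newton's law of gravitation: r = √(G·m₁m₂/F).
F = 0.00598 lbf = 0.02660 N; m₁ = 8.82×10^8 kg; m₂ = 0.344 t = 344.0 kg; G = 6.674×10^-11 N·m²/kg².
r = 27.59 m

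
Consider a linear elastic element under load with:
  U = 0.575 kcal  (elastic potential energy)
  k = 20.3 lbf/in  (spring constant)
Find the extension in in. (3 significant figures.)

45.8 in

Rearranging: x = √(2U/k).
U = 0.575 kcal = 2406 J; k = 20.3 lbf/in = 3555 N/m.
x = 1.163 m
1.163 m × (1 in / 0.02540 m) = 45.80 in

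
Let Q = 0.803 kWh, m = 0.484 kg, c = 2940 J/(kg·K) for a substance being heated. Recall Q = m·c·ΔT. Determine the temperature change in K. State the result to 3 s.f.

2030 K

Rearranging Q = m·c·ΔT for ΔT: ΔT = Q/(m·c).
Q = 0.803 kWh = 2.891×10^6 J; m = 0.484 kg; c = 2940 J/(kg·K).
ΔT = 2032 K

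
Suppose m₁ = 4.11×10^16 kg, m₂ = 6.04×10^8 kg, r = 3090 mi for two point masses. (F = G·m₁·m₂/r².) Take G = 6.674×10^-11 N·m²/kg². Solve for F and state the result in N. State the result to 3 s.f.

67.0 N

From Newton's law of gravitation: F = Gm₁m₂/r².
m₁ = 4.11×10^16 kg; m₂ = 6.04×10^8 kg; r = 3090 mi = 4.973×10^6 m; G = 6.674×10^-11 N·m²/kg².
F = 67.00 N  (the unit combination reduces to kg·m/s² = N)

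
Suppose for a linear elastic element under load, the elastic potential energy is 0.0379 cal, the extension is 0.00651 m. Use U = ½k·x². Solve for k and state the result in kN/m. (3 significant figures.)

7.48 kN/m

Solving U = ½k·x² for k: k = 2U/x².
U = 0.0379 cal = 0.1586 J; x = 0.00651 m.
k = 7483 N/m
7483 N/m × (1 kN/m / 1000 N/m) = 7.483 kN/m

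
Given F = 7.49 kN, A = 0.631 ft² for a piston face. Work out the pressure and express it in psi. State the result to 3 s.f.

P is given directly by: P = F/A.
F = 7.49 kN = 7490 N; A = 0.631 ft² = 0.05862 m².
P = 1.278×10^5 Pa  (the unit combination reduces to kg/(m·s²) = Pa)
1.278×10^5 Pa × (1 psi / 6895 Pa) = 18.53 psi

18.5 psi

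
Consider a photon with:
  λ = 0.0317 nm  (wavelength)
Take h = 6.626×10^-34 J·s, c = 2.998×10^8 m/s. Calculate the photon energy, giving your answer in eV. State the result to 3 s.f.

39100 eV

E is given directly by: E = hc/λ.
λ = 0.0317 nm = 3.170×10^-11 m; h = 6.626×10^-34 J·s; c = 2.998×10^8 m/s.
E = 6.266×10^-15 J
6.266×10^-15 J × (1 eV / 1.602×10^-19 J) = 39112 eV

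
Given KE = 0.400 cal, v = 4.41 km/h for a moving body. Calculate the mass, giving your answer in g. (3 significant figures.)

Solving KE = ½mv² for m: m = 2·KE/v².
KE = 0.400 cal = 1.674 J; v = 4.41 km/h = 1.225 m/s.
m = 2.231 kg
2.231 kg × (1 g / 0.001000 kg) = 2231 g

2230 g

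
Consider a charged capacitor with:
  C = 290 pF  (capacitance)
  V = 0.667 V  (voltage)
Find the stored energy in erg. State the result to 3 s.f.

Directly: E = ½CV².
C = 290 pF = 2.900×10^-10 F; V = 0.667 V.
E = 6.451×10^-11 J  (the unit combination reduces to kg·m²/s² = J)
6.451×10^-11 J × (1 erg / 1.000×10^-7 J) = 6.451×10^-4 erg

6.45×10^-4 erg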